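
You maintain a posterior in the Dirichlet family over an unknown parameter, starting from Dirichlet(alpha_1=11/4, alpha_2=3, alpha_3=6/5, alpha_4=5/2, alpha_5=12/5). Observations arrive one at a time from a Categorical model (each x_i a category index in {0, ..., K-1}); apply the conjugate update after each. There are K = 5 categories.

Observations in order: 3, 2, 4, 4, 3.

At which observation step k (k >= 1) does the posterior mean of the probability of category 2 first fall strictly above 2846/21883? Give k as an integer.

obs 1: x=3 → posterior Dirichlet(11/4, 3, 6/5, 7/2, 12/5)
obs 2: x=2 → posterior Dirichlet(11/4, 3, 11/5, 7/2, 12/5)
obs 3: x=4 → posterior Dirichlet(11/4, 3, 11/5, 7/2, 17/5)
obs 4: x=4 → posterior Dirichlet(11/4, 3, 11/5, 7/2, 22/5)
obs 5: x=3 → posterior Dirichlet(11/4, 3, 11/5, 9/2, 22/5)

k = 2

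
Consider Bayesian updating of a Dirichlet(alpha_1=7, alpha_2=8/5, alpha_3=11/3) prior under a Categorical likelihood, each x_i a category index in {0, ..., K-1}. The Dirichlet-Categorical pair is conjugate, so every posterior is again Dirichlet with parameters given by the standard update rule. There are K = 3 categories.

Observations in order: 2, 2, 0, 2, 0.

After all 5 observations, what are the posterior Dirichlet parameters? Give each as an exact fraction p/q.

alpha_1=9, alpha_2=8/5, alpha_3=20/3

obs 1: x=2 → posterior Dirichlet(7, 8/5, 14/3)
obs 2: x=2 → posterior Dirichlet(7, 8/5, 17/3)
obs 3: x=0 → posterior Dirichlet(8, 8/5, 17/3)
obs 4: x=2 → posterior Dirichlet(8, 8/5, 20/3)
obs 5: x=0 → posterior Dirichlet(9, 8/5, 20/3)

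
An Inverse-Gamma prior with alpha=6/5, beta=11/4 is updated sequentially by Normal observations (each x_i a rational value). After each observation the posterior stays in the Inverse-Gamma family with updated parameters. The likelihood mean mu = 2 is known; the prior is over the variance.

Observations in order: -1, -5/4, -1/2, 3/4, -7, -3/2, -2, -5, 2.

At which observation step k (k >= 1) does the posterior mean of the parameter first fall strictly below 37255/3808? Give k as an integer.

k = 3

obs 1: x=-1 → posterior Inverse-Gamma(17/10, 29/4)
obs 2: x=-5/4 → posterior Inverse-Gamma(11/5, 401/32)
obs 3: x=-1/2 → posterior Inverse-Gamma(27/10, 501/32)
obs 4: x=3/4 → posterior Inverse-Gamma(16/5, 263/16)
obs 5: x=-7 → posterior Inverse-Gamma(37/10, 911/16)
obs 6: x=-3/2 → posterior Inverse-Gamma(21/5, 1009/16)
obs 7: x=-2 → posterior Inverse-Gamma(47/10, 1137/16)
obs 8: x=-5 → posterior Inverse-Gamma(26/5, 1529/16)
obs 9: x=2 → posterior Inverse-Gamma(57/10, 1529/16)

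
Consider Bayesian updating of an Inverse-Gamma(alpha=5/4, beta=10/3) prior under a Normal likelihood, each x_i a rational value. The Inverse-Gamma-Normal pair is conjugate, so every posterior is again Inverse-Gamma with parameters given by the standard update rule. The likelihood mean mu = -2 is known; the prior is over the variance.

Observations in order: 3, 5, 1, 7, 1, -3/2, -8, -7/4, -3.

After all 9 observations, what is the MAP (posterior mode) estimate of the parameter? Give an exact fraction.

10415/648

obs 1: x=3 → posterior Inverse-Gamma(7/4, 95/6)
obs 2: x=5 → posterior Inverse-Gamma(9/4, 121/3)
obs 3: x=1 → posterior Inverse-Gamma(11/4, 269/6)
obs 4: x=7 → posterior Inverse-Gamma(13/4, 256/3)
obs 5: x=1 → posterior Inverse-Gamma(15/4, 539/6)
obs 6: x=-3/2 → posterior Inverse-Gamma(17/4, 2159/24)
obs 7: x=-8 → posterior Inverse-Gamma(19/4, 2591/24)
obs 8: x=-7/4 → posterior Inverse-Gamma(21/4, 10367/96)
obs 9: x=-3 → posterior Inverse-Gamma(23/4, 10415/96)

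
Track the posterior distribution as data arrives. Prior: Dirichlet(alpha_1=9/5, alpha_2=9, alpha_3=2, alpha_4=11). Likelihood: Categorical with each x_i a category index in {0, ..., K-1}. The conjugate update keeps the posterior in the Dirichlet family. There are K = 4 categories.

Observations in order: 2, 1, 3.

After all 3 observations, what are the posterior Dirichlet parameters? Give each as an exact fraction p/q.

obs 1: x=2 → posterior Dirichlet(9/5, 9, 3, 11)
obs 2: x=1 → posterior Dirichlet(9/5, 10, 3, 11)
obs 3: x=3 → posterior Dirichlet(9/5, 10, 3, 12)

alpha_1=9/5, alpha_2=10, alpha_3=3, alpha_4=12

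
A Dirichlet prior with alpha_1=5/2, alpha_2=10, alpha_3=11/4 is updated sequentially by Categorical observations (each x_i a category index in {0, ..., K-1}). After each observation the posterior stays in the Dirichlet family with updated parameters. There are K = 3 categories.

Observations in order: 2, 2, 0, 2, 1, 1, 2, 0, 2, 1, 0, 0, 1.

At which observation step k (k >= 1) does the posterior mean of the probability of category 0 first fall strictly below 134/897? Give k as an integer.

obs 1: x=2 → posterior Dirichlet(5/2, 10, 15/4)
obs 2: x=2 → posterior Dirichlet(5/2, 10, 19/4)
obs 3: x=0 → posterior Dirichlet(7/2, 10, 19/4)
obs 4: x=2 → posterior Dirichlet(7/2, 10, 23/4)
obs 5: x=1 → posterior Dirichlet(7/2, 11, 23/4)
obs 6: x=1 → posterior Dirichlet(7/2, 12, 23/4)
obs 7: x=2 → posterior Dirichlet(7/2, 12, 27/4)
obs 8: x=0 → posterior Dirichlet(9/2, 12, 27/4)
obs 9: x=2 → posterior Dirichlet(9/2, 12, 31/4)
obs 10: x=1 → posterior Dirichlet(9/2, 13, 31/4)
obs 11: x=0 → posterior Dirichlet(11/2, 13, 31/4)
obs 12: x=0 → posterior Dirichlet(13/2, 13, 31/4)
obs 13: x=1 → posterior Dirichlet(13/2, 14, 31/4)

k = 2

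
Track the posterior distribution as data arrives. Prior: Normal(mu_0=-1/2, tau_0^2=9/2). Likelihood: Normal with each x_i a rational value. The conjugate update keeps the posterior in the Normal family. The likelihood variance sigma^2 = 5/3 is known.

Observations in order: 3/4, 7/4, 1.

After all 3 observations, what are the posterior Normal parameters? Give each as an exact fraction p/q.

mu_0=179/182, tau_0^2=45/91

obs 1: x=3/4 → posterior Normal(61/148, 45/37)
obs 2: x=7/4 → posterior Normal(125/128, 45/64)
obs 3: x=1 → posterior Normal(179/182, 45/91)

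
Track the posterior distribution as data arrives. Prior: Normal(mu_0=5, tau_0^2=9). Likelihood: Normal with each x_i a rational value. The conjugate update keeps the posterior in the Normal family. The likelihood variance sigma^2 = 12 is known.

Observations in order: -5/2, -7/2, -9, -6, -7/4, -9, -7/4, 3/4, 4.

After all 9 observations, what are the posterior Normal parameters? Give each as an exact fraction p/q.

mu_0=-265/124, tau_0^2=36/31

obs 1: x=-5/2 → posterior Normal(25/14, 36/7)
obs 2: x=-7/2 → posterior Normal(1/5, 18/5)
obs 3: x=-9 → posterior Normal(-25/13, 36/13)
obs 4: x=-6 → posterior Normal(-43/16, 9/4)
obs 5: x=-7/4 → posterior Normal(-193/76, 36/19)
obs 6: x=-9 → posterior Normal(-301/88, 18/11)
obs 7: x=-7/4 → posterior Normal(-161/50, 36/25)
obs 8: x=3/4 → posterior Normal(-313/112, 9/7)
obs 9: x=4 → posterior Normal(-265/124, 36/31)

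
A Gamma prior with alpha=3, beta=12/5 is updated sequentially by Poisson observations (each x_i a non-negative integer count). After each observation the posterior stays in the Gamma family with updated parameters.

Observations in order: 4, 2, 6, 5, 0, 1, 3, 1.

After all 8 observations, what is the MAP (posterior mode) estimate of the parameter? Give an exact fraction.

30/13

obs 1: x=4 → posterior Gamma(7, 17/5)
obs 2: x=2 → posterior Gamma(9, 22/5)
obs 3: x=6 → posterior Gamma(15, 27/5)
obs 4: x=5 → posterior Gamma(20, 32/5)
obs 5: x=0 → posterior Gamma(20, 37/5)
obs 6: x=1 → posterior Gamma(21, 42/5)
obs 7: x=3 → posterior Gamma(24, 47/5)
obs 8: x=1 → posterior Gamma(25, 52/5)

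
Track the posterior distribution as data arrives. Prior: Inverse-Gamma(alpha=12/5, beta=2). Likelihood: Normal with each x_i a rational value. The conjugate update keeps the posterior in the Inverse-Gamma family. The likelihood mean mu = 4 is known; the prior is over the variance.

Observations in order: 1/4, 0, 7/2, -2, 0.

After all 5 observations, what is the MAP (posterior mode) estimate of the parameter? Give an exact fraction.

6905/944

obs 1: x=1/4 → posterior Inverse-Gamma(29/10, 289/32)
obs 2: x=0 → posterior Inverse-Gamma(17/5, 545/32)
obs 3: x=7/2 → posterior Inverse-Gamma(39/10, 549/32)
obs 4: x=-2 → posterior Inverse-Gamma(22/5, 1125/32)
obs 5: x=0 → posterior Inverse-Gamma(49/10, 1381/32)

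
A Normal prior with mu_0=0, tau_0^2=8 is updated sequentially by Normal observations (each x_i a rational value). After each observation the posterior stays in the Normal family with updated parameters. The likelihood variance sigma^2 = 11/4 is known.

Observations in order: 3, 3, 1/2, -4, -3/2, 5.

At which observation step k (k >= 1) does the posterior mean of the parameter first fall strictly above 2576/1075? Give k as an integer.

k = 2

obs 1: x=3 → posterior Normal(96/43, 88/43)
obs 2: x=3 → posterior Normal(64/25, 88/75)
obs 3: x=1/2 → posterior Normal(208/107, 88/107)
obs 4: x=-4 → posterior Normal(80/139, 88/139)
obs 5: x=-3/2 → posterior Normal(32/171, 88/171)
obs 6: x=5 → posterior Normal(192/203, 88/203)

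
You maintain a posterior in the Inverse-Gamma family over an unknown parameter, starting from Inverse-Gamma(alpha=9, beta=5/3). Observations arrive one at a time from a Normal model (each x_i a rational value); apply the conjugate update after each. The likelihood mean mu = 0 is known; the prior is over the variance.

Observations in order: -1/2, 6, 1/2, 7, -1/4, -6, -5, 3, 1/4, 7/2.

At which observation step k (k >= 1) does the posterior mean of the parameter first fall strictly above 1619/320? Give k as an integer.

k = 6

obs 1: x=-1/2 → posterior Inverse-Gamma(19/2, 43/24)
obs 2: x=6 → posterior Inverse-Gamma(10, 475/24)
obs 3: x=1/2 → posterior Inverse-Gamma(21/2, 239/12)
obs 4: x=7 → posterior Inverse-Gamma(11, 533/12)
obs 5: x=-1/4 → posterior Inverse-Gamma(23/2, 4267/96)
obs 6: x=-6 → posterior Inverse-Gamma(12, 5995/96)
obs 7: x=-5 → posterior Inverse-Gamma(25/2, 7195/96)
obs 8: x=3 → posterior Inverse-Gamma(13, 7627/96)
obs 9: x=1/4 → posterior Inverse-Gamma(27/2, 3815/48)
obs 10: x=7/2 → posterior Inverse-Gamma(14, 4109/48)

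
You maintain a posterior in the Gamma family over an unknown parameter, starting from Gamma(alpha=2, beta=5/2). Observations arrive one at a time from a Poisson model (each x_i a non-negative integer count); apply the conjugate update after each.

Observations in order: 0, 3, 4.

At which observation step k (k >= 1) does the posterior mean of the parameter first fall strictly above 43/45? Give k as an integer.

k = 2

obs 1: x=0 → posterior Gamma(2, 7/2)
obs 2: x=3 → posterior Gamma(5, 9/2)
obs 3: x=4 → posterior Gamma(9, 11/2)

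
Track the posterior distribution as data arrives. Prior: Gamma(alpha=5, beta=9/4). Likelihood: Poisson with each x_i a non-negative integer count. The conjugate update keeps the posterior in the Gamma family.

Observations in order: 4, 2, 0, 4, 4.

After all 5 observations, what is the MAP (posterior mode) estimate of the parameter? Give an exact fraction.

obs 1: x=4 → posterior Gamma(9, 13/4)
obs 2: x=2 → posterior Gamma(11, 17/4)
obs 3: x=0 → posterior Gamma(11, 21/4)
obs 4: x=4 → posterior Gamma(15, 25/4)
obs 5: x=4 → posterior Gamma(19, 29/4)

72/29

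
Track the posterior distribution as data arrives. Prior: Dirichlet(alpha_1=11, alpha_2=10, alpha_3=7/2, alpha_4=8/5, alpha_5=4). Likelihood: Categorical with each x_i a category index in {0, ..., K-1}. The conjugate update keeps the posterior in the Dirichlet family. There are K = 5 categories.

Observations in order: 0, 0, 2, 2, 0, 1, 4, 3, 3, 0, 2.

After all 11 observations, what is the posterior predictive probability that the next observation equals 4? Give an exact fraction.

obs 1: x=0 → posterior Dirichlet(12, 10, 7/2, 8/5, 4)
obs 2: x=0 → posterior Dirichlet(13, 10, 7/2, 8/5, 4)
obs 3: x=2 → posterior Dirichlet(13, 10, 9/2, 8/5, 4)
obs 4: x=2 → posterior Dirichlet(13, 10, 11/2, 8/5, 4)
obs 5: x=0 → posterior Dirichlet(14, 10, 11/2, 8/5, 4)
obs 6: x=1 → posterior Dirichlet(14, 11, 11/2, 8/5, 4)
obs 7: x=4 → posterior Dirichlet(14, 11, 11/2, 8/5, 5)
obs 8: x=3 → posterior Dirichlet(14, 11, 11/2, 13/5, 5)
obs 9: x=3 → posterior Dirichlet(14, 11, 11/2, 18/5, 5)
obs 10: x=0 → posterior Dirichlet(15, 11, 11/2, 18/5, 5)
obs 11: x=2 → posterior Dirichlet(15, 11, 13/2, 18/5, 5)

50/411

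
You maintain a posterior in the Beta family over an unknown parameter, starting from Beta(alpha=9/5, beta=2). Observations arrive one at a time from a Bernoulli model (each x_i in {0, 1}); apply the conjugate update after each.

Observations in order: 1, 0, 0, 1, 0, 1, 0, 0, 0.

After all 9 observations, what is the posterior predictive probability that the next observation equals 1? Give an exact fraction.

3/8

obs 1: x=1 → posterior Beta(14/5, 2)
obs 2: x=0 → posterior Beta(14/5, 3)
obs 3: x=0 → posterior Beta(14/5, 4)
obs 4: x=1 → posterior Beta(19/5, 4)
obs 5: x=0 → posterior Beta(19/5, 5)
obs 6: x=1 → posterior Beta(24/5, 5)
obs 7: x=0 → posterior Beta(24/5, 6)
obs 8: x=0 → posterior Beta(24/5, 7)
obs 9: x=0 → posterior Beta(24/5, 8)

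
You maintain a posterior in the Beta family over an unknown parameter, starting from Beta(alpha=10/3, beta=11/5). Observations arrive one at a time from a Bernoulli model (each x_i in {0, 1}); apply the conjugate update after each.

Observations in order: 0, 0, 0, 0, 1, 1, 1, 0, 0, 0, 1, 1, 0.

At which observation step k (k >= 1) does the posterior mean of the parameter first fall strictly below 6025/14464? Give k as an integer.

k = 3

obs 1: x=0 → posterior Beta(10/3, 16/5)
obs 2: x=0 → posterior Beta(10/3, 21/5)
obs 3: x=0 → posterior Beta(10/3, 26/5)
obs 4: x=0 → posterior Beta(10/3, 31/5)
obs 5: x=1 → posterior Beta(13/3, 31/5)
obs 6: x=1 → posterior Beta(16/3, 31/5)
obs 7: x=1 → posterior Beta(19/3, 31/5)
obs 8: x=0 → posterior Beta(19/3, 36/5)
obs 9: x=0 → posterior Beta(19/3, 41/5)
obs 10: x=0 → posterior Beta(19/3, 46/5)
obs 11: x=1 → posterior Beta(22/3, 46/5)
obs 12: x=1 → posterior Beta(25/3, 46/5)
obs 13: x=0 → posterior Beta(25/3, 51/5)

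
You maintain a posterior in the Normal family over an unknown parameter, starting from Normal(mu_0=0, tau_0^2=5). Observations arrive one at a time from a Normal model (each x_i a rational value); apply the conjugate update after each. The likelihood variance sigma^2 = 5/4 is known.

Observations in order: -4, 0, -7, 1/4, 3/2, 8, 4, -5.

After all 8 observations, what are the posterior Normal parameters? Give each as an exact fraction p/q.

obs 1: x=-4 → posterior Normal(-16/5, 1)
obs 2: x=0 → posterior Normal(-16/9, 5/9)
obs 3: x=-7 → posterior Normal(-44/13, 5/13)
obs 4: x=1/4 → posterior Normal(-43/17, 5/17)
obs 5: x=3/2 → posterior Normal(-37/21, 5/21)
obs 6: x=8 → posterior Normal(-1/5, 1/5)
obs 7: x=4 → posterior Normal(11/29, 5/29)
obs 8: x=-5 → posterior Normal(-3/11, 5/33)

mu_0=-3/11, tau_0^2=5/33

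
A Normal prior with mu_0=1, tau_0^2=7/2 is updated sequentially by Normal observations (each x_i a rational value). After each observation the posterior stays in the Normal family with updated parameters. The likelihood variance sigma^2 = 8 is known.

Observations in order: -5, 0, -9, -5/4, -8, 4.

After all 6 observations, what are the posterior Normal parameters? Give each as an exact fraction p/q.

mu_0=-475/232, tau_0^2=28/29

obs 1: x=-5 → posterior Normal(-19/23, 56/23)
obs 2: x=0 → posterior Normal(-19/30, 28/15)
obs 3: x=-9 → posterior Normal(-82/37, 56/37)
obs 4: x=-5/4 → posterior Normal(-33/16, 14/11)
obs 5: x=-8 → posterior Normal(-587/204, 56/51)
obs 6: x=4 → posterior Normal(-475/232, 28/29)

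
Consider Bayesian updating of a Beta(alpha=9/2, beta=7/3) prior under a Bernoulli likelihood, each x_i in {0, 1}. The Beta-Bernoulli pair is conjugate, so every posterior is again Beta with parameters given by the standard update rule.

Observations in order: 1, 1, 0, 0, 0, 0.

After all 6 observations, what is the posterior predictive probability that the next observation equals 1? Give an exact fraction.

39/77

obs 1: x=1 → posterior Beta(11/2, 7/3)
obs 2: x=1 → posterior Beta(13/2, 7/3)
obs 3: x=0 → posterior Beta(13/2, 10/3)
obs 4: x=0 → posterior Beta(13/2, 13/3)
obs 5: x=0 → posterior Beta(13/2, 16/3)
obs 6: x=0 → posterior Beta(13/2, 19/3)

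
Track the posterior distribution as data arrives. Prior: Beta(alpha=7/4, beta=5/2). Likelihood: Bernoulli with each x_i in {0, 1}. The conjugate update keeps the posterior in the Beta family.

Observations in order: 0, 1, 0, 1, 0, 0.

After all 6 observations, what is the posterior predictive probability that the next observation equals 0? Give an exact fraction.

obs 1: x=0 → posterior Beta(7/4, 7/2)
obs 2: x=1 → posterior Beta(11/4, 7/2)
obs 3: x=0 → posterior Beta(11/4, 9/2)
obs 4: x=1 → posterior Beta(15/4, 9/2)
obs 5: x=0 → posterior Beta(15/4, 11/2)
obs 6: x=0 → posterior Beta(15/4, 13/2)

26/41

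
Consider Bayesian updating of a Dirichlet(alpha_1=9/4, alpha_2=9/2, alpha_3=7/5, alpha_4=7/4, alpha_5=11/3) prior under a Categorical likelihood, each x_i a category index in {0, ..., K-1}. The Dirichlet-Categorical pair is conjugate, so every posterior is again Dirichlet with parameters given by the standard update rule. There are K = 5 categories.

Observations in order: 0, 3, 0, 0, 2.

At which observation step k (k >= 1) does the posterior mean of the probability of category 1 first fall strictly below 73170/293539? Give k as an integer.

obs 1: x=0 → posterior Dirichlet(13/4, 9/2, 7/5, 7/4, 11/3)
obs 2: x=3 → posterior Dirichlet(13/4, 9/2, 7/5, 11/4, 11/3)
obs 3: x=0 → posterior Dirichlet(17/4, 9/2, 7/5, 11/4, 11/3)
obs 4: x=0 → posterior Dirichlet(21/4, 9/2, 7/5, 11/4, 11/3)
obs 5: x=2 → posterior Dirichlet(21/4, 9/2, 12/5, 11/4, 11/3)

k = 5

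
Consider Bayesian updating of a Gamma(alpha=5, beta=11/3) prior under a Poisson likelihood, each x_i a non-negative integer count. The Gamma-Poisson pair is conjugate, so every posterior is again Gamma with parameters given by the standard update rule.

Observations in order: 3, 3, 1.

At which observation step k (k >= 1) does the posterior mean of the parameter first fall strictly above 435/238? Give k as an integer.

obs 1: x=3 → posterior Gamma(8, 14/3)
obs 2: x=3 → posterior Gamma(11, 17/3)
obs 3: x=1 → posterior Gamma(12, 20/3)

k = 2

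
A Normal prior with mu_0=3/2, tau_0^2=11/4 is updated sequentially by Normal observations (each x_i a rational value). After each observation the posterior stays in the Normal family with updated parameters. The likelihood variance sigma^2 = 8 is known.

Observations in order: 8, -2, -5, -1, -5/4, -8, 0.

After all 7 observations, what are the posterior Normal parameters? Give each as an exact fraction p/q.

mu_0=-215/436, tau_0^2=88/109

obs 1: x=8 → posterior Normal(136/43, 88/43)
obs 2: x=-2 → posterior Normal(19/9, 44/27)
obs 3: x=-5 → posterior Normal(59/65, 88/65)
obs 4: x=-1 → posterior Normal(12/19, 22/19)
obs 5: x=-5/4 → posterior Normal(137/348, 88/87)
obs 6: x=-8 → posterior Normal(-215/392, 44/49)
obs 7: x=0 → posterior Normal(-215/436, 88/109)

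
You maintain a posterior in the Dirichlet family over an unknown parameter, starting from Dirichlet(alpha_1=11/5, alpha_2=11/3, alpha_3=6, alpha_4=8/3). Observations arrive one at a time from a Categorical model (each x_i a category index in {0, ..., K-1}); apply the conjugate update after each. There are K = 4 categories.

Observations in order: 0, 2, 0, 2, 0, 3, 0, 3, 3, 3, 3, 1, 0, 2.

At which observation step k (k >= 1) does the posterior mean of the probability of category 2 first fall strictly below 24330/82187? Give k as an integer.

obs 1: x=0 → posterior Dirichlet(16/5, 11/3, 6, 8/3)
obs 2: x=2 → posterior Dirichlet(16/5, 11/3, 7, 8/3)
obs 3: x=0 → posterior Dirichlet(21/5, 11/3, 7, 8/3)
obs 4: x=2 → posterior Dirichlet(21/5, 11/3, 8, 8/3)
obs 5: x=0 → posterior Dirichlet(26/5, 11/3, 8, 8/3)
obs 6: x=3 → posterior Dirichlet(26/5, 11/3, 8, 11/3)
obs 7: x=0 → posterior Dirichlet(31/5, 11/3, 8, 11/3)
obs 8: x=3 → posterior Dirichlet(31/5, 11/3, 8, 14/3)
obs 9: x=3 → posterior Dirichlet(31/5, 11/3, 8, 17/3)
obs 10: x=3 → posterior Dirichlet(31/5, 11/3, 8, 20/3)
obs 11: x=3 → posterior Dirichlet(31/5, 11/3, 8, 23/3)
obs 12: x=1 → posterior Dirichlet(31/5, 14/3, 8, 23/3)
obs 13: x=0 → posterior Dirichlet(36/5, 14/3, 8, 23/3)
obs 14: x=2 → posterior Dirichlet(36/5, 14/3, 9, 23/3)

k = 13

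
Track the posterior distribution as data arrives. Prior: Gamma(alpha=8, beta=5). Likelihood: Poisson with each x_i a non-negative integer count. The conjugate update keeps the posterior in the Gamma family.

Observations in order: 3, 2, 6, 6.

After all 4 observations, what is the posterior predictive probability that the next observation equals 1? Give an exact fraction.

717897987691852588770249/4000000000000000000000000

obs 1: x=3 → posterior Gamma(11, 6)
obs 2: x=2 → posterior Gamma(13, 7)
obs 3: x=6 → posterior Gamma(19, 8)
obs 4: x=6 → posterior Gamma(25, 9)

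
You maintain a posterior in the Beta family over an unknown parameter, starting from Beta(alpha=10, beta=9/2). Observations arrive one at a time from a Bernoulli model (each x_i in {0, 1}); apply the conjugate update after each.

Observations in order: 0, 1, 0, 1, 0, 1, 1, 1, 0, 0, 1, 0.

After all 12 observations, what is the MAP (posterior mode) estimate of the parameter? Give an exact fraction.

obs 1: x=0 → posterior Beta(10, 11/2)
obs 2: x=1 → posterior Beta(11, 11/2)
obs 3: x=0 → posterior Beta(11, 13/2)
obs 4: x=1 → posterior Beta(12, 13/2)
obs 5: x=0 → posterior Beta(12, 15/2)
obs 6: x=1 → posterior Beta(13, 15/2)
obs 7: x=1 → posterior Beta(14, 15/2)
obs 8: x=1 → posterior Beta(15, 15/2)
obs 9: x=0 → posterior Beta(15, 17/2)
obs 10: x=0 → posterior Beta(15, 19/2)
obs 11: x=1 → posterior Beta(16, 19/2)
obs 12: x=0 → posterior Beta(16, 21/2)

30/49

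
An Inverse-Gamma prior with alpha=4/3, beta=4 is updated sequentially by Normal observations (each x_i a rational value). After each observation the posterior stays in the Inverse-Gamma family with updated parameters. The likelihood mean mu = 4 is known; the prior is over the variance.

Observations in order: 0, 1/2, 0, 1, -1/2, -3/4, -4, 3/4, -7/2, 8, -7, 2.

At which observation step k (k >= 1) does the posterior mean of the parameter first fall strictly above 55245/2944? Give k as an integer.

obs 1: x=0 → posterior Inverse-Gamma(11/6, 12)
obs 2: x=1/2 → posterior Inverse-Gamma(7/3, 145/8)
obs 3: x=0 → posterior Inverse-Gamma(17/6, 209/8)
obs 4: x=1 → posterior Inverse-Gamma(10/3, 245/8)
obs 5: x=-1/2 → posterior Inverse-Gamma(23/6, 163/4)
obs 6: x=-3/4 → posterior Inverse-Gamma(13/3, 1665/32)
obs 7: x=-4 → posterior Inverse-Gamma(29/6, 2689/32)
obs 8: x=3/4 → posterior Inverse-Gamma(16/3, 1429/16)
obs 9: x=-7/2 → posterior Inverse-Gamma(35/6, 1879/16)
obs 10: x=8 → posterior Inverse-Gamma(19/3, 2007/16)
obs 11: x=-7 → posterior Inverse-Gamma(41/6, 2975/16)
obs 12: x=2 → posterior Inverse-Gamma(22/3, 3007/16)

k = 7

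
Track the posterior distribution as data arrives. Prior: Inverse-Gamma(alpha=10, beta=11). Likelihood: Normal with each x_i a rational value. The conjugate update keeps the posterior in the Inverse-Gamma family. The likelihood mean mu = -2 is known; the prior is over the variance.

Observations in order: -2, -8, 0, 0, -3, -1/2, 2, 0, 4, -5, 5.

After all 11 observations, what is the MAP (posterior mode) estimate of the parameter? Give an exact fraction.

obs 1: x=-2 → posterior Inverse-Gamma(21/2, 11)
obs 2: x=-8 → posterior Inverse-Gamma(11, 29)
obs 3: x=0 → posterior Inverse-Gamma(23/2, 31)
obs 4: x=0 → posterior Inverse-Gamma(12, 33)
obs 5: x=-3 → posterior Inverse-Gamma(25/2, 67/2)
obs 6: x=-1/2 → posterior Inverse-Gamma(13, 277/8)
obs 7: x=2 → posterior Inverse-Gamma(27/2, 341/8)
obs 8: x=0 → posterior Inverse-Gamma(14, 357/8)
obs 9: x=4 → posterior Inverse-Gamma(29/2, 501/8)
obs 10: x=-5 → posterior Inverse-Gamma(15, 537/8)
obs 11: x=5 → posterior Inverse-Gamma(31/2, 733/8)

733/132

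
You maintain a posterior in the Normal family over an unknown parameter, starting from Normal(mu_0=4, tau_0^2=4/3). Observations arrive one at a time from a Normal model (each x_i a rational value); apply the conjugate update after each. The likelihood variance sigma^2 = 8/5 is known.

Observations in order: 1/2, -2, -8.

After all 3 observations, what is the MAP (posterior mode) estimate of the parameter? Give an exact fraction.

-47/42

obs 1: x=1/2 → posterior Normal(53/22, 8/11)
obs 2: x=-2 → posterior Normal(33/32, 1/2)
obs 3: x=-8 → posterior Normal(-47/42, 8/21)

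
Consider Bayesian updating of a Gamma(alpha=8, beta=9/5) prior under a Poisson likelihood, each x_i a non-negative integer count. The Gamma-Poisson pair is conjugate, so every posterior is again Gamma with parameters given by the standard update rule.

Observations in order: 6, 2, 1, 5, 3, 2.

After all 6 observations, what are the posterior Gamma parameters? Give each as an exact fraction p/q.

obs 1: x=6 → posterior Gamma(14, 14/5)
obs 2: x=2 → posterior Gamma(16, 19/5)
obs 3: x=1 → posterior Gamma(17, 24/5)
obs 4: x=5 → posterior Gamma(22, 29/5)
obs 5: x=3 → posterior Gamma(25, 34/5)
obs 6: x=2 → posterior Gamma(27, 39/5)

alpha=27, beta=39/5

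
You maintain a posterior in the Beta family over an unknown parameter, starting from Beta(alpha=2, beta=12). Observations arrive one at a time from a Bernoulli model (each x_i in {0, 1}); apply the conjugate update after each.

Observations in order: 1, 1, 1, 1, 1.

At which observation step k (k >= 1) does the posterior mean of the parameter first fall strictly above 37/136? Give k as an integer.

k = 3

obs 1: x=1 → posterior Beta(3, 12)
obs 2: x=1 → posterior Beta(4, 12)
obs 3: x=1 → posterior Beta(5, 12)
obs 4: x=1 → posterior Beta(6, 12)
obs 5: x=1 → posterior Beta(7, 12)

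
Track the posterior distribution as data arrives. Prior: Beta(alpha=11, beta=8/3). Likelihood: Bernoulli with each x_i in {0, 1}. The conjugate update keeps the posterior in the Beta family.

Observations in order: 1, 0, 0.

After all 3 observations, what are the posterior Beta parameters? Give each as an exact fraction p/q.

obs 1: x=1 → posterior Beta(12, 8/3)
obs 2: x=0 → posterior Beta(12, 11/3)
obs 3: x=0 → posterior Beta(12, 14/3)

alpha=12, beta=14/3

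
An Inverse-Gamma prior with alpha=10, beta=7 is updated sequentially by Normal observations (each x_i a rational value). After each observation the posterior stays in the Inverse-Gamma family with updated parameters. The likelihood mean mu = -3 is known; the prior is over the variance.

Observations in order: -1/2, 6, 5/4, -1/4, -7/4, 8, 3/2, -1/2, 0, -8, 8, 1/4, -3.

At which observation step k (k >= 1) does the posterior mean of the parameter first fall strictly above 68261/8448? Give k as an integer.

k = 6

obs 1: x=-1/2 → posterior Inverse-Gamma(21/2, 81/8)
obs 2: x=6 → posterior Inverse-Gamma(11, 405/8)
obs 3: x=5/4 → posterior Inverse-Gamma(23/2, 1909/32)
obs 4: x=-1/4 → posterior Inverse-Gamma(12, 1015/16)
obs 5: x=-7/4 → posterior Inverse-Gamma(25/2, 2055/32)
obs 6: x=8 → posterior Inverse-Gamma(13, 3991/32)
obs 7: x=3/2 → posterior Inverse-Gamma(27/2, 4315/32)
obs 8: x=-1/2 → posterior Inverse-Gamma(14, 4415/32)
obs 9: x=0 → posterior Inverse-Gamma(29/2, 4559/32)
obs 10: x=-8 → posterior Inverse-Gamma(15, 4959/32)
obs 11: x=8 → posterior Inverse-Gamma(31/2, 6895/32)
obs 12: x=1/4 → posterior Inverse-Gamma(16, 883/4)
obs 13: x=-3 → posterior Inverse-Gamma(33/2, 883/4)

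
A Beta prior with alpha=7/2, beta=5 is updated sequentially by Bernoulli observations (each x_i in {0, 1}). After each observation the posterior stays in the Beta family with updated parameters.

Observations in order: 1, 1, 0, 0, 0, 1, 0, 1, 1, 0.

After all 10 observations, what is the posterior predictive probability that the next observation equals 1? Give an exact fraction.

obs 1: x=1 → posterior Beta(9/2, 5)
obs 2: x=1 → posterior Beta(11/2, 5)
obs 3: x=0 → posterior Beta(11/2, 6)
obs 4: x=0 → posterior Beta(11/2, 7)
obs 5: x=0 → posterior Beta(11/2, 8)
obs 6: x=1 → posterior Beta(13/2, 8)
obs 7: x=0 → posterior Beta(13/2, 9)
obs 8: x=1 → posterior Beta(15/2, 9)
obs 9: x=1 → posterior Beta(17/2, 9)
obs 10: x=0 → posterior Beta(17/2, 10)

17/37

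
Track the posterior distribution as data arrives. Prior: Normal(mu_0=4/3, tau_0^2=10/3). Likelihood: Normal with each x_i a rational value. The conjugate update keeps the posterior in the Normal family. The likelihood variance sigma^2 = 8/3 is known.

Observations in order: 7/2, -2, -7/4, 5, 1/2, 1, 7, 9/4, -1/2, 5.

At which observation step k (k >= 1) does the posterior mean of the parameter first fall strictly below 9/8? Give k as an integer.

obs 1: x=7/2 → posterior Normal(137/54, 40/27)
obs 2: x=-2 → posterior Normal(11/12, 20/21)
obs 3: x=-7/4 → posterior Normal(49/228, 40/57)
obs 4: x=5 → posterior Normal(349/288, 5/9)
obs 5: x=1/2 → posterior Normal(379/348, 40/87)
obs 6: x=1 → posterior Normal(439/408, 20/51)
obs 7: x=7 → posterior Normal(859/468, 40/117)
obs 8: x=9/4 → posterior Normal(497/264, 10/33)
obs 9: x=-1/2 → posterior Normal(241/147, 40/147)
obs 10: x=5 → posterior Normal(158/81, 20/81)

k = 2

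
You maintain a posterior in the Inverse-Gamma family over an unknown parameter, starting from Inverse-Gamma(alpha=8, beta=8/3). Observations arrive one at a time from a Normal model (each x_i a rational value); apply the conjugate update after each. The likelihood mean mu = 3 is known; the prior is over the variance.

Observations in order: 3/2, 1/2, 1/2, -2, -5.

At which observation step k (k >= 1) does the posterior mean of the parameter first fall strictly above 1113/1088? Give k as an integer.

obs 1: x=3/2 → posterior Inverse-Gamma(17/2, 91/24)
obs 2: x=1/2 → posterior Inverse-Gamma(9, 83/12)
obs 3: x=1/2 → posterior Inverse-Gamma(19/2, 241/24)
obs 4: x=-2 → posterior Inverse-Gamma(10, 541/24)
obs 5: x=-5 → posterior Inverse-Gamma(21/2, 1309/24)

k = 3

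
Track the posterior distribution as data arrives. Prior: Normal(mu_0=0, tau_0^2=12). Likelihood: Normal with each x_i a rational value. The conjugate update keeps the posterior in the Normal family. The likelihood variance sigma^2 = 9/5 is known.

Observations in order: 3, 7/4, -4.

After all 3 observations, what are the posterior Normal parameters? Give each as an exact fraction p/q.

obs 1: x=3 → posterior Normal(60/23, 36/23)
obs 2: x=7/4 → posterior Normal(95/43, 36/43)
obs 3: x=-4 → posterior Normal(5/21, 4/7)

mu_0=5/21, tau_0^2=4/7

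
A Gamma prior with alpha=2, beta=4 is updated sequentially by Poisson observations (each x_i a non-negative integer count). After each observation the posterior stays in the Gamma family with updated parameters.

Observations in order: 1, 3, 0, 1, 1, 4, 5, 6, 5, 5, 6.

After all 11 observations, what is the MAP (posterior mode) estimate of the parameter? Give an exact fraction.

38/15

obs 1: x=1 → posterior Gamma(3, 5)
obs 2: x=3 → posterior Gamma(6, 6)
obs 3: x=0 → posterior Gamma(6, 7)
obs 4: x=1 → posterior Gamma(7, 8)
obs 5: x=1 → posterior Gamma(8, 9)
obs 6: x=4 → posterior Gamma(12, 10)
obs 7: x=5 → posterior Gamma(17, 11)
obs 8: x=6 → posterior Gamma(23, 12)
obs 9: x=5 → posterior Gamma(28, 13)
obs 10: x=5 → posterior Gamma(33, 14)
obs 11: x=6 → posterior Gamma(39, 15)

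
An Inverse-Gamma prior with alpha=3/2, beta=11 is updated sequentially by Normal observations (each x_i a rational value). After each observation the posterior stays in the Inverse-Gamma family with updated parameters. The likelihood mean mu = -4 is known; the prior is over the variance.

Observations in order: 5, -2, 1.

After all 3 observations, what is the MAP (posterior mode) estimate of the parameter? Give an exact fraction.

obs 1: x=5 → posterior Inverse-Gamma(2, 103/2)
obs 2: x=-2 → posterior Inverse-Gamma(5/2, 107/2)
obs 3: x=1 → posterior Inverse-Gamma(3, 66)

33/2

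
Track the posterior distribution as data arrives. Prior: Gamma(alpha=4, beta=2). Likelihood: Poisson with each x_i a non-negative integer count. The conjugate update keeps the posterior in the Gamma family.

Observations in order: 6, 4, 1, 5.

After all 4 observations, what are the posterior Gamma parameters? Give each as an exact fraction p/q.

obs 1: x=6 → posterior Gamma(10, 3)
obs 2: x=4 → posterior Gamma(14, 4)
obs 3: x=1 → posterior Gamma(15, 5)
obs 4: x=5 → posterior Gamma(20, 6)

alpha=20, beta=6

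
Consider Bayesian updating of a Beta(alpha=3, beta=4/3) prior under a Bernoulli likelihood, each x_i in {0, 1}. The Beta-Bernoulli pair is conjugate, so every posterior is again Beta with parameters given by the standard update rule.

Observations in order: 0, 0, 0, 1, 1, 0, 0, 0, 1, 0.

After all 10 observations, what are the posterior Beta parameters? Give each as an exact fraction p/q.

alpha=6, beta=25/3

obs 1: x=0 → posterior Beta(3, 7/3)
obs 2: x=0 → posterior Beta(3, 10/3)
obs 3: x=0 → posterior Beta(3, 13/3)
obs 4: x=1 → posterior Beta(4, 13/3)
obs 5: x=1 → posterior Beta(5, 13/3)
obs 6: x=0 → posterior Beta(5, 16/3)
obs 7: x=0 → posterior Beta(5, 19/3)
obs 8: x=0 → posterior Beta(5, 22/3)
obs 9: x=1 → posterior Beta(6, 22/3)
obs 10: x=0 → posterior Beta(6, 25/3)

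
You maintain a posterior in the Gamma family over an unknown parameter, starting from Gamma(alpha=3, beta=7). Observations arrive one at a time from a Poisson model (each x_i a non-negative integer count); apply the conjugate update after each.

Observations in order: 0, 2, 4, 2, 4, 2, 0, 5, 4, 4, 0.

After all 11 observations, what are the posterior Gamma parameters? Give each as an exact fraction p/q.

obs 1: x=0 → posterior Gamma(3, 8)
obs 2: x=2 → posterior Gamma(5, 9)
obs 3: x=4 → posterior Gamma(9, 10)
obs 4: x=2 → posterior Gamma(11, 11)
obs 5: x=4 → posterior Gamma(15, 12)
obs 6: x=2 → posterior Gamma(17, 13)
obs 7: x=0 → posterior Gamma(17, 14)
obs 8: x=5 → posterior Gamma(22, 15)
obs 9: x=4 → posterior Gamma(26, 16)
obs 10: x=4 → posterior Gamma(30, 17)
obs 11: x=0 → posterior Gamma(30, 18)

alpha=30, beta=18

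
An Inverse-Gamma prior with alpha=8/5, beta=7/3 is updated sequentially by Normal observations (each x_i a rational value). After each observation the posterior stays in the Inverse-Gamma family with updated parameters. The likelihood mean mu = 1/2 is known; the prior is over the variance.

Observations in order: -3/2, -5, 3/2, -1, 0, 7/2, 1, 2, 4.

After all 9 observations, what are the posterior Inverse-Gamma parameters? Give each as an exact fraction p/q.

obs 1: x=-3/2 → posterior Inverse-Gamma(21/10, 13/3)
obs 2: x=-5 → posterior Inverse-Gamma(13/5, 467/24)
obs 3: x=3/2 → posterior Inverse-Gamma(31/10, 479/24)
obs 4: x=-1 → posterior Inverse-Gamma(18/5, 253/12)
obs 5: x=0 → posterior Inverse-Gamma(41/10, 509/24)
obs 6: x=7/2 → posterior Inverse-Gamma(23/5, 617/24)
obs 7: x=1 → posterior Inverse-Gamma(51/10, 155/6)
obs 8: x=2 → posterior Inverse-Gamma(28/5, 647/24)
obs 9: x=4 → posterior Inverse-Gamma(61/10, 397/12)

alpha=61/10, beta=397/12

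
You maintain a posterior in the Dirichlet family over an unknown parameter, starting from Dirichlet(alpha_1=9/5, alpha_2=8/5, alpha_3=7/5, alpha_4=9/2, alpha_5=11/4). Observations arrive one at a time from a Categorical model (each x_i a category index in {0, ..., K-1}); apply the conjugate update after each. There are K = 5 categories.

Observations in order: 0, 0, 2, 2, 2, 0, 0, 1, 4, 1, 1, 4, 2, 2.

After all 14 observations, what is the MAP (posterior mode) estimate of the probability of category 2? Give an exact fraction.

obs 1: x=0 → posterior Dirichlet(14/5, 8/5, 7/5, 9/2, 11/4)
obs 2: x=0 → posterior Dirichlet(19/5, 8/5, 7/5, 9/2, 11/4)
obs 3: x=2 → posterior Dirichlet(19/5, 8/5, 12/5, 9/2, 11/4)
obs 4: x=2 → posterior Dirichlet(19/5, 8/5, 17/5, 9/2, 11/4)
obs 5: x=2 → posterior Dirichlet(19/5, 8/5, 22/5, 9/2, 11/4)
obs 6: x=0 → posterior Dirichlet(24/5, 8/5, 22/5, 9/2, 11/4)
obs 7: x=0 → posterior Dirichlet(29/5, 8/5, 22/5, 9/2, 11/4)
obs 8: x=1 → posterior Dirichlet(29/5, 13/5, 22/5, 9/2, 11/4)
obs 9: x=4 → posterior Dirichlet(29/5, 13/5, 22/5, 9/2, 15/4)
obs 10: x=1 → posterior Dirichlet(29/5, 18/5, 22/5, 9/2, 15/4)
obs 11: x=1 → posterior Dirichlet(29/5, 23/5, 22/5, 9/2, 15/4)
obs 12: x=4 → posterior Dirichlet(29/5, 23/5, 22/5, 9/2, 19/4)
obs 13: x=2 → posterior Dirichlet(29/5, 23/5, 27/5, 9/2, 19/4)
obs 14: x=2 → posterior Dirichlet(29/5, 23/5, 32/5, 9/2, 19/4)

108/421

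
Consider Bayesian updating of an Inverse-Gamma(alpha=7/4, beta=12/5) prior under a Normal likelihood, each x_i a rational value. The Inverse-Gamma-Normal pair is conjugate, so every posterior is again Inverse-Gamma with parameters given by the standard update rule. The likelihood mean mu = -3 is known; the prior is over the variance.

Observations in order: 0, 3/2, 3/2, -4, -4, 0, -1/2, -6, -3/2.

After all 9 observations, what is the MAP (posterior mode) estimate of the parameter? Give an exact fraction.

obs 1: x=0 → posterior Inverse-Gamma(9/4, 69/10)
obs 2: x=3/2 → posterior Inverse-Gamma(11/4, 681/40)
obs 3: x=3/2 → posterior Inverse-Gamma(13/4, 543/20)
obs 4: x=-4 → posterior Inverse-Gamma(15/4, 553/20)
obs 5: x=-4 → posterior Inverse-Gamma(17/4, 563/20)
obs 6: x=0 → posterior Inverse-Gamma(19/4, 653/20)
obs 7: x=-1/2 → posterior Inverse-Gamma(21/4, 1431/40)
obs 8: x=-6 → posterior Inverse-Gamma(23/4, 1611/40)
obs 9: x=-3/2 → posterior Inverse-Gamma(25/4, 207/5)

828/145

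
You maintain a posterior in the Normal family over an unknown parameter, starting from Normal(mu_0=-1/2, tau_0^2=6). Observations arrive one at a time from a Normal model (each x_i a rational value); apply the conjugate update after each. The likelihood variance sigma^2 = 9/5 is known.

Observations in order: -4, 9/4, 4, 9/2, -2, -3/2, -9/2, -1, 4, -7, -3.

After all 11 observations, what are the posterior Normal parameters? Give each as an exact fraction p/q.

obs 1: x=-4 → posterior Normal(-83/26, 18/13)
obs 2: x=9/4 → posterior Normal(-19/23, 18/23)
obs 3: x=4 → posterior Normal(7/11, 6/11)
obs 4: x=9/2 → posterior Normal(66/43, 18/43)
obs 5: x=-2 → posterior Normal(46/53, 18/53)
obs 6: x=-3/2 → posterior Normal(31/63, 2/7)
obs 7: x=-9/2 → posterior Normal(-14/73, 18/73)
obs 8: x=-1 → posterior Normal(-24/83, 18/83)
obs 9: x=4 → posterior Normal(16/93, 6/31)
obs 10: x=-7 → posterior Normal(-54/103, 18/103)
obs 11: x=-3 → posterior Normal(-84/113, 18/113)

mu_0=-84/113, tau_0^2=18/113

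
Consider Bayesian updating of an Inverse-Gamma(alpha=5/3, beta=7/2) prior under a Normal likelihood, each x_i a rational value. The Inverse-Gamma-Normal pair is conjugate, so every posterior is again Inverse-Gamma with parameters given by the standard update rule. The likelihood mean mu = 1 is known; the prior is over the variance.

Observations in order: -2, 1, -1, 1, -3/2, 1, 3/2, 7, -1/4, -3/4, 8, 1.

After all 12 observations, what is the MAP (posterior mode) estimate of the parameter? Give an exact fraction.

2787/416

obs 1: x=-2 → posterior Inverse-Gamma(13/6, 8)
obs 2: x=1 → posterior Inverse-Gamma(8/3, 8)
obs 3: x=-1 → posterior Inverse-Gamma(19/6, 10)
obs 4: x=1 → posterior Inverse-Gamma(11/3, 10)
obs 5: x=-3/2 → posterior Inverse-Gamma(25/6, 105/8)
obs 6: x=1 → posterior Inverse-Gamma(14/3, 105/8)
obs 7: x=3/2 → posterior Inverse-Gamma(31/6, 53/4)
obs 8: x=7 → posterior Inverse-Gamma(17/3, 125/4)
obs 9: x=-1/4 → posterior Inverse-Gamma(37/6, 1025/32)
obs 10: x=-3/4 → posterior Inverse-Gamma(20/3, 537/16)
obs 11: x=8 → posterior Inverse-Gamma(43/6, 929/16)
obs 12: x=1 → posterior Inverse-Gamma(23/3, 929/16)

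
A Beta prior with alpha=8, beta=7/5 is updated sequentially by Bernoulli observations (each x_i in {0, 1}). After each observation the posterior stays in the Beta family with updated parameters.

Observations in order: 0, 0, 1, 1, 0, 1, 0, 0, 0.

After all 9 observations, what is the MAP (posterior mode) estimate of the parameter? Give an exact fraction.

obs 1: x=0 → posterior Beta(8, 12/5)
obs 2: x=0 → posterior Beta(8, 17/5)
obs 3: x=1 → posterior Beta(9, 17/5)
obs 4: x=1 → posterior Beta(10, 17/5)
obs 5: x=0 → posterior Beta(10, 22/5)
obs 6: x=1 → posterior Beta(11, 22/5)
obs 7: x=0 → posterior Beta(11, 27/5)
obs 8: x=0 → posterior Beta(11, 32/5)
obs 9: x=0 → posterior Beta(11, 37/5)

25/41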